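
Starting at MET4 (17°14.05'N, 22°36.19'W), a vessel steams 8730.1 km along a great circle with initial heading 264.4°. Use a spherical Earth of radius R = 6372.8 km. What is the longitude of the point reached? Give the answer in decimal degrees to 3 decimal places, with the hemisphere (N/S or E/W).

99.951°W

MET4: φ = +17.23417°, λ = -22.60317°
δ = d/R = 8730.1/6372.8 = 1.369900 rad
φ₂ = arcsin(sin φ₁ cos δ + cos φ₁ sin δ cos θ)
   = arcsin(0.29628·0.19955 + 0.95510·0.97989·-0.09758) = -1.84557°
λ₂ = λ₁ + atan2(sin θ sin δ cos φ₁, cos δ − sin φ₁ sin φ₂) = -99.95098°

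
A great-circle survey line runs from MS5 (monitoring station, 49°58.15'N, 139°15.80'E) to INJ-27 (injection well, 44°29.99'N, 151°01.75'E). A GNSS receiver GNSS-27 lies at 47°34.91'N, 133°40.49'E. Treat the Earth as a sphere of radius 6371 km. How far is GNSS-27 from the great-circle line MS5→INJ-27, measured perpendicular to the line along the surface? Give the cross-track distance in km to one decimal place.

MS5: φ = +49.96917°, λ = +139.26333°
INJ-27: φ = +44.49983°, λ = +151.02917°
GNSS-27: φ = +47.58183°, λ = +133.67483°
δ₁₃ = central angle MS5→GNSS-27 = 0.076571 rad  (haversine)
θ₁₃ = bearing MS5→GNSS-27 = 239.173°,  θ₁₂ = bearing MS5→INJ-27 = 119.961°
dₓₜ = R·arcsin(sin δ₁₃ · sin(θ₁₃ − θ₁₂)) = 6371·arcsin(0.07650·sin(119.212°)) = 425.688 km
|dₓₜ| = 425.688 km

425.7 km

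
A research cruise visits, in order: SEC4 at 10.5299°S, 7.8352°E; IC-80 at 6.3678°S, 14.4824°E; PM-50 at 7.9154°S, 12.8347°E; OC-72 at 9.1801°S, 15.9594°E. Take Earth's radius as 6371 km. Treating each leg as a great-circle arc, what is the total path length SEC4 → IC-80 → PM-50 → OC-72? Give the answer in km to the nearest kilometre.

SEC4→IC-80: c = 0.135792 rad, d = 865.13 km
IC-80→PM-50: c = 0.039291 rad, d = 250.32 km
PM-50→OC-72: c = 0.058272 rad, d = 371.25 km
Total = 865.13 + 250.32 + 371.25 = 1486.70 km

1487 km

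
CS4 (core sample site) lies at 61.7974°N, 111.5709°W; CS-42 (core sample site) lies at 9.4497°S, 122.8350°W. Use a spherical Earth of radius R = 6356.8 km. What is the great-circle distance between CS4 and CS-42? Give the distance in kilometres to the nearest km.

7965 km

Δφ = -71.2471°,  Δλ = -11.2641°
a = sin²(Δφ/2) + cos φ₁ cos φ₂ sin²(Δλ/2) = 0.343746
c = 2·arcsin(√a) = 1.252965 rad = 71.7896°
d = R·c = 6356.8 × 1.252965 = 7964.8 km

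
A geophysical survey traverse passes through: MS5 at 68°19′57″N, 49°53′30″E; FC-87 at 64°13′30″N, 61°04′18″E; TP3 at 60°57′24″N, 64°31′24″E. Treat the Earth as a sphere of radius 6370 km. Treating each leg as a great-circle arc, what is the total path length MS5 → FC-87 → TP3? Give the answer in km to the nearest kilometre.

MS5: φ = +68.33250°, λ = +49.89167°
FC-87: φ = +64.22500°, λ = +61.07167°
TP3: φ = +60.95667°, λ = +64.52333°
MS5→FC-87: c = 0.106025 rad, d = 675.38 km
FC-87→TP3: c = 0.063406 rad, d = 403.89 km
Total = 675.38 + 403.89 = 1079.27 km

1079 km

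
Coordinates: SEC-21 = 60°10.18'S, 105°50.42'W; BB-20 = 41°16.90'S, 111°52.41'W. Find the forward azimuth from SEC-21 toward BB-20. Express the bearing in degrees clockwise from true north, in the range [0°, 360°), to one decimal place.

SEC-21: φ = -60.16967°, λ = -105.84033°
BB-20: φ = -41.28167°, λ = -111.87350°
Δλ = -6.0332°
y = sin Δλ · cos φ₂ = -0.078983
x = cos φ₁ sin φ₂ − sin φ₁ cos φ₂ cos Δλ = 0.320108
θ = atan2(y, x) = -13.8602° → 346.1398° (mod 360°)

346.1°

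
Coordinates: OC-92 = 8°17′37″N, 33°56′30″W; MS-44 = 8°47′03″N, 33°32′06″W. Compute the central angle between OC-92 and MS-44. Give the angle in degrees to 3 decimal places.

OC-92: φ = +8.29361°, λ = -33.94167°
MS-44: φ = +8.78417°, λ = -33.53500°
Δφ = 0.4906°,  Δλ = 0.4067°
a = sin²(Δφ/2) + cos φ₁ cos φ₂ sin²(Δλ/2) = 0.000031
c = 2·arcsin(√a) = 0.011071 rad = 0.6343°

0.634°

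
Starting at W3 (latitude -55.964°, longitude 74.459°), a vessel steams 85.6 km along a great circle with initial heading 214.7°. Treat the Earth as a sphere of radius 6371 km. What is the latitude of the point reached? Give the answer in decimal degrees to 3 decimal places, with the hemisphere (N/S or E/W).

56.594°S

δ = d/R = 85.6/6371 = 0.013436 rad
φ₂ = arcsin(sin φ₁ cos δ + cos φ₁ sin δ cos θ)
   = arcsin(-0.82869·0.99991 + 0.55971·0.01344·-0.82214) = -56.59437°
λ₂ = λ₁ + atan2(sin θ sin δ cos φ₁, cos δ − sin φ₁ sin φ₂) = 73.66301°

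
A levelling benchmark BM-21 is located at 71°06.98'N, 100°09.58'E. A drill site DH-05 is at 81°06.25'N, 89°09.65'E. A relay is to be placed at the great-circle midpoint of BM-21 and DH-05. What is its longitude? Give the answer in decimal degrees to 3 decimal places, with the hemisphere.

96.609°E

BM-21: φ = +71.11633°, λ = +100.15967°
DH-05: φ = +81.10417°, λ = +89.16083°
Bx = cos φ₂ cos Δλ = 0.151798,  By = cos φ₂ sin Δλ = -0.029503
φₘ = atan2(sin φ₁ + sin φ₂, √((cos φ₁ + Bx)² + By²)) = 76.16403°
λₘ = λ₁ + atan2(By, cos φ₁ + Bx) = 96.60878°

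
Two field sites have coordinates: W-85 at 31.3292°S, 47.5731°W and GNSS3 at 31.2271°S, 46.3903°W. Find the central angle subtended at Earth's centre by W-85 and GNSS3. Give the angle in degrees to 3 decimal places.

Δφ = 0.1021°,  Δλ = 1.1828°
a = sin²(Δφ/2) + cos φ₁ cos φ₂ sin²(Δλ/2) = 0.000079
c = 2·arcsin(√a) = 0.017733 rad = 1.0160°

1.016°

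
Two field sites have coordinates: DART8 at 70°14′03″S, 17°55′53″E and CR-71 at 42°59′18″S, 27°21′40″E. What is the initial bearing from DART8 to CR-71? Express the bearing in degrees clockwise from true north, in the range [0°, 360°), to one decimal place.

DART8: φ = -70.23417°, λ = +17.93139°
CR-71: φ = -42.98833°, λ = +27.36111°
Δλ = 9.4297°
y = sin Δλ · cos φ₂ = 0.119846
x = cos φ₁ sin φ₂ − sin φ₁ cos φ₂ cos Δλ = 0.448507
θ = atan2(y, x) = 14.9605° → 14.9605° (mod 360°)

15.0°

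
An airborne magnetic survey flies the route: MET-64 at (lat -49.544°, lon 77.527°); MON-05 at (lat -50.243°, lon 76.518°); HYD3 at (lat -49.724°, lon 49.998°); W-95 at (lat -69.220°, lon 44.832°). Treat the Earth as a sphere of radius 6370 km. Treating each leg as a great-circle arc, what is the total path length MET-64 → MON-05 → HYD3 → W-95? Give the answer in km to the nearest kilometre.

4178 km

MET-64→MON-05: c = 0.016659 rad, d = 106.12 km
MON-05→HYD3: c = 0.296187 rad, d = 1886.71 km
HYD3→W-95: c = 0.343050 rad, d = 2185.23 km
Total = 106.12 + 1886.71 + 2185.23 = 4178.06 km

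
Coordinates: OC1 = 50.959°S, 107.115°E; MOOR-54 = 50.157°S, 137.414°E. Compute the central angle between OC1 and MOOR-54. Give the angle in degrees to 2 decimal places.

Δφ = 0.8020°,  Δλ = 30.2990°
a = sin²(Δφ/2) + cos φ₁ cos φ₂ sin²(Δλ/2) = 0.027611
c = 2·arcsin(√a) = 0.333878 rad = 19.1298°

19.13°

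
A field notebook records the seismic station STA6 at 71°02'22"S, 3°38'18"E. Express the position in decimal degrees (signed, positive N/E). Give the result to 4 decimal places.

lat: 71.0394° S → -71.0394°
lon: 3.6383° E → +3.6383°

-71.0394°, +3.6383°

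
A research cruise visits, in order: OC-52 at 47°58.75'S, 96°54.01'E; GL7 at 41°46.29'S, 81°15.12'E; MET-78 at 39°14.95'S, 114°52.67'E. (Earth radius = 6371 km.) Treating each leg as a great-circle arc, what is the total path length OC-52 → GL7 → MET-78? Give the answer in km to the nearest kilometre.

4248 km

OC-52: φ = -47.97917°, λ = +96.90017°
GL7: φ = -41.77150°, λ = +81.25200°
MET-78: φ = -39.24917°, λ = +114.87783°
OC-52→GL7: c = 0.221210 rad, d = 1409.33 km
GL7→MET-78: c = 0.445513 rad, d = 2838.36 km
Total = 1409.33 + 2838.36 = 4247.69 km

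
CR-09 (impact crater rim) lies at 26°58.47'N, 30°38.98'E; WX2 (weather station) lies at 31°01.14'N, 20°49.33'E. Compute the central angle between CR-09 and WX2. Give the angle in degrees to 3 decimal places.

CR-09: φ = +26.97450°, λ = +30.64967°
WX2: φ = +31.01900°, λ = +20.82217°
Δφ = 4.0445°,  Δλ = -9.8275°
a = sin²(Δφ/2) + cos φ₁ cos φ₂ sin²(Δλ/2) = 0.006849
c = 2·arcsin(√a) = 0.165706 rad = 9.4942°

9.494°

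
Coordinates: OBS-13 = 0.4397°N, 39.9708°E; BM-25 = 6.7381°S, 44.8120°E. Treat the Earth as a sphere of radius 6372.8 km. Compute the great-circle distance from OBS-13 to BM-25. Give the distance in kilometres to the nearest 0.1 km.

962.3 km

Δφ = -7.1778°,  Δλ = 4.8412°
a = sin²(Δφ/2) + cos φ₁ cos φ₂ sin²(Δλ/2) = 0.005690
c = 2·arcsin(√a) = 0.151005 rad = 8.6520°
d = R·c = 6372.8 × 0.151005 = 962.3 km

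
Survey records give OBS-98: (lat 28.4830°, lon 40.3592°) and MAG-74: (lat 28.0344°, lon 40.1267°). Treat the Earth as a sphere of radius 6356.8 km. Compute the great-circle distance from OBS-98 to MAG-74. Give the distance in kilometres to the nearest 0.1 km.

54.7 km

Δφ = -0.4486°,  Δλ = -0.2325°
a = sin²(Δφ/2) + cos φ₁ cos φ₂ sin²(Δλ/2) = 0.000019
c = 2·arcsin(√a) = 0.008607 rad = 0.4931°
d = R·c = 6356.8 × 0.008607 = 54.7 km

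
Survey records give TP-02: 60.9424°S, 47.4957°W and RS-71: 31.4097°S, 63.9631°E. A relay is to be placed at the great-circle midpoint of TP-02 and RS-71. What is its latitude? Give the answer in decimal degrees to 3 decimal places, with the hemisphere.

Bx = cos φ₂ cos Δλ = -0.312224,  By = cos φ₂ sin Δλ = 0.794301
φₘ = atan2(sin φ₁ + sin φ₂, √((cos φ₁ + Bx)² + By²)) = -59.77099°
λₘ = λ₁ + atan2(By, cos φ₁ + Bx) = 30.18509°

59.771°S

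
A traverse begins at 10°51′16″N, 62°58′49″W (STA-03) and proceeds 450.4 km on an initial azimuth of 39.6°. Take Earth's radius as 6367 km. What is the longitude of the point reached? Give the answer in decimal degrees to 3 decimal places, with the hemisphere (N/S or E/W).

STA-03: φ = +10.85444°, λ = -62.98028°
δ = d/R = 450.4/6367 = 0.070740 rad
φ₂ = arcsin(sin φ₁ cos δ + cos φ₁ sin δ cos θ)
   = arcsin(0.18831·0.99750 + 0.98211·0.07068·0.77051) = 13.96504°
λ₂ = λ₁ + atan2(sin θ sin δ cos φ₁, cos δ − sin φ₁ sin φ₂) = -60.31932°

60.319°W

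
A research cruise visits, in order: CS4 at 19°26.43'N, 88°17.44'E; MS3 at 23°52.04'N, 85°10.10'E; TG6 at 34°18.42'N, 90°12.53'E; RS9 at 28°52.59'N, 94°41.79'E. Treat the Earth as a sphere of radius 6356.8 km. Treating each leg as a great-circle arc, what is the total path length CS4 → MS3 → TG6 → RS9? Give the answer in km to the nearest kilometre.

2580 km

CS4: φ = +19.44050°, λ = +88.29067°
MS3: φ = +23.86733°, λ = +85.16833°
TG6: φ = +34.30700°, λ = +90.20883°
RS9: φ = +28.87650°, λ = +94.69650°
CS4→MS3: c = 0.092374 rad, d = 587.20 km
MS3→TG6: c = 0.197679 rad, d = 1256.61 km
TG6→RS9: c = 0.115874 rad, d = 736.59 km
Total = 587.20 + 1256.61 + 736.59 = 2580.39 km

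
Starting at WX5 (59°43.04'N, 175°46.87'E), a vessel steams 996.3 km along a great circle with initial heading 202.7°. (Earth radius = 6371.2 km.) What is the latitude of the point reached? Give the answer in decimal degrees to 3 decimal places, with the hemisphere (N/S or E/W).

51.312°N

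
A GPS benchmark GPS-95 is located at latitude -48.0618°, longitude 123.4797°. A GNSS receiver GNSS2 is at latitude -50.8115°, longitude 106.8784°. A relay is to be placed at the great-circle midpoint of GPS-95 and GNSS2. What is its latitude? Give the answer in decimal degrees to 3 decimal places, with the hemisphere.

Bx = cos φ₂ cos Δλ = 0.605535,  By = cos φ₂ sin Δλ = -0.180533
φₘ = atan2(sin φ₁ + sin φ₂, √((cos φ₁ + Bx)² + By²)) = -49.73425°
λₘ = λ₁ + atan2(By, cos φ₁ + Bx) = 115.41342°

49.734°S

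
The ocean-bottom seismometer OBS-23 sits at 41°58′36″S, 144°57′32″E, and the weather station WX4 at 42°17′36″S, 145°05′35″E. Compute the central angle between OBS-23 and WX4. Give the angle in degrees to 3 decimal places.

0.332°

OBS-23: φ = -41.97667°, λ = +144.95889°
WX4: φ = -42.29333°, λ = +145.09306°
Δφ = -0.3167°,  Δλ = 0.1342°
a = sin²(Δφ/2) + cos φ₁ cos φ₂ sin²(Δλ/2) = 0.000008
c = 2·arcsin(√a) = 0.005793 rad = 0.3319°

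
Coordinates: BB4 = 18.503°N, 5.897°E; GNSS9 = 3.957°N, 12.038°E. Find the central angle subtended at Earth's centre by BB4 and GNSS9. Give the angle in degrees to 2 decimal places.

Δφ = -14.5460°,  Δλ = 6.1410°
a = sin²(Δφ/2) + cos φ₁ cos φ₂ sin²(Δλ/2) = 0.018741
c = 2·arcsin(√a) = 0.274660 rad = 15.7368°

15.74°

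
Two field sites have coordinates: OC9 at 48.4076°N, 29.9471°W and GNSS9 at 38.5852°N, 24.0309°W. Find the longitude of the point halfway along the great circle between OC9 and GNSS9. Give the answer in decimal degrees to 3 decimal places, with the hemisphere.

26.748°W

Bx = cos φ₂ cos Δλ = 0.777518,  By = cos φ₂ sin Δλ = 0.080571
φₘ = atan2(sin φ₁ + sin φ₂, √((cos φ₁ + Bx)² + By²)) = 43.53429°
λₘ = λ₁ + atan2(By, cos φ₁ + Bx) = -26.74761°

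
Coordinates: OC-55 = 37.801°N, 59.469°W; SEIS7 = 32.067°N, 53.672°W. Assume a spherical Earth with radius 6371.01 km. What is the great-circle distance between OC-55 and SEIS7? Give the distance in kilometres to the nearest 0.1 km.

827.7 km

Δφ = -5.7340°,  Δλ = 5.7970°
a = sin²(Δφ/2) + cos φ₁ cos φ₂ sin²(Δλ/2) = 0.004214
c = 2·arcsin(√a) = 0.129921 rad = 7.4439°
d = R·c = 6371.01 × 0.129921 = 827.7 km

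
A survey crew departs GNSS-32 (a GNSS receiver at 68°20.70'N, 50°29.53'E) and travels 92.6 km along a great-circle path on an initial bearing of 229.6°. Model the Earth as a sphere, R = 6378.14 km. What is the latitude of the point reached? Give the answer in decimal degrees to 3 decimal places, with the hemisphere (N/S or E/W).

67.797°N

GNSS-32: φ = +68.34500°, λ = +50.49217°
δ = d/R = 92.6/6378.14 = 0.014518 rad
φ₂ = arcsin(sin φ₁ cos δ + cos φ₁ sin δ cos θ)
   = arcsin(0.92942·0.99989 + 0.36902·0.01452·-0.64812) = 67.79726°
λ₂ = λ₁ + atan2(sin θ sin δ cos φ₁, cos δ − sin φ₁ sin φ₂) = 48.81561°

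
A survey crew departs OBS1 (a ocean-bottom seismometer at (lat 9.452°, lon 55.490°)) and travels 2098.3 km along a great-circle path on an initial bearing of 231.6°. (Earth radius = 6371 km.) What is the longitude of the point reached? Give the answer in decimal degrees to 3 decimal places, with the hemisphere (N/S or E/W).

δ = d/R = 2098.3/6371 = 0.329352 rad
φ₂ = arcsin(sin φ₁ cos δ + cos φ₁ sin δ cos θ)
   = arcsin(0.16422·0.94625 + 0.98642·0.32343·-0.62115) = -2.45160°
λ₂ = λ₁ + atan2(sin θ sin δ cos φ₁, cos δ − sin φ₁ sin φ₂) = 40.79332°

40.793°E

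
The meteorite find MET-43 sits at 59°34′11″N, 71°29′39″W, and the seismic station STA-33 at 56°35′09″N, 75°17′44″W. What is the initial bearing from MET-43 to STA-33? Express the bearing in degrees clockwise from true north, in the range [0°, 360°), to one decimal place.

MET-43: φ = +59.56972°, λ = -71.49417°
STA-33: φ = +56.58583°, λ = -75.29556°
Δλ = -3.8014°
y = sin Δλ · cos φ₂ = -0.036510
x = cos φ₁ sin φ₂ − sin φ₁ cos φ₂ cos Δλ = -0.051010
θ = atan2(y, x) = -144.4077° → 215.5923° (mod 360°)

215.6°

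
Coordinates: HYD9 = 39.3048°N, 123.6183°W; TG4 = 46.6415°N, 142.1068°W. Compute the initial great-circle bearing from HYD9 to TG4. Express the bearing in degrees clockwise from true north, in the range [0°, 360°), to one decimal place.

304.6°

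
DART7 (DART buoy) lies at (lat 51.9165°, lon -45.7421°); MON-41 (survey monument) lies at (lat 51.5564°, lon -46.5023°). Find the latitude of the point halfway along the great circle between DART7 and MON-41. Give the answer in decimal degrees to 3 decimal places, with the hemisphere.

Bx = cos φ₂ cos Δλ = 0.621689,  By = cos φ₂ sin Δλ = -0.008249
φₘ = atan2(sin φ₁ + sin φ₂, √((cos φ₁ + Bx)² + By²)) = 51.73706°
λₘ = λ₁ + atan2(By, cos φ₁ + Bx) = -46.12371°

51.737°N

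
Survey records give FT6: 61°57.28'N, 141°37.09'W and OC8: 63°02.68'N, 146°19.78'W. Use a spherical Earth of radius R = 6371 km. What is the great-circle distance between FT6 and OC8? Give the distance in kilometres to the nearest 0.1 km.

270.5 km

FT6: φ = +61.95467°, λ = -141.61817°
OC8: φ = +63.04467°, λ = -146.32967°
Δφ = 1.0900°,  Δλ = -4.7115°
a = sin²(Δφ/2) + cos φ₁ cos φ₂ sin²(Δλ/2) = 0.000451
c = 2·arcsin(√a) = 0.042456 rad = 2.4326°
d = R·c = 6371 × 0.042456 = 270.5 km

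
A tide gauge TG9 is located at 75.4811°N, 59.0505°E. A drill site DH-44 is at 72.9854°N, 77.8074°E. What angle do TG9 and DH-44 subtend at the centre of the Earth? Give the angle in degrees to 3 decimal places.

Δφ = -2.4957°,  Δλ = 18.7569°
a = sin²(Δφ/2) + cos φ₁ cos φ₂ sin²(Δλ/2) = 0.002422
c = 2·arcsin(√a) = 0.098472 rad = 5.6420°

5.642°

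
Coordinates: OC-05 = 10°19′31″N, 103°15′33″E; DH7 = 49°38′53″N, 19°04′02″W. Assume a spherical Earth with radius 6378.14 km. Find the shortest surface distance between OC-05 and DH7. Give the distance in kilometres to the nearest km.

OC-05: φ = +10.32528°, λ = +103.25917°
DH7: φ = +49.64806°, λ = -19.06722°
Δφ = 39.3228°,  Δλ = -122.3264°
a = sin²(Δφ/2) + cos φ₁ cos φ₂ sin²(Δλ/2) = 0.602018
c = 2·arcsin(√a) = 1.776275 rad = 101.7730°
d = R·c = 6378.14 × 1.776275 = 11329.3 km

11329 km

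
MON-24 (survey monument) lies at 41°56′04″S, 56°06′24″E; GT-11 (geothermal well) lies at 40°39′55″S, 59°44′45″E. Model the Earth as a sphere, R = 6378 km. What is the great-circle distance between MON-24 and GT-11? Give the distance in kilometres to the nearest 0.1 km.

335.5 km

MON-24: φ = -41.93444°, λ = +56.10667°
GT-11: φ = -40.66528°, λ = +59.74583°
Δφ = 1.2692°,  Δλ = 3.6392°
a = sin²(Δφ/2) + cos φ₁ cos φ₂ sin²(Δλ/2) = 0.000692
c = 2·arcsin(√a) = 0.052602 rad = 3.0139°
d = R·c = 6378 × 0.052602 = 335.5 km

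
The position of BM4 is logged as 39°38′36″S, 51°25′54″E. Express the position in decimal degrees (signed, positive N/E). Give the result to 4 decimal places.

lat: 39.6433° S → -39.6433°
lon: 51.4317° E → +51.4317°

-39.6433°, +51.4317°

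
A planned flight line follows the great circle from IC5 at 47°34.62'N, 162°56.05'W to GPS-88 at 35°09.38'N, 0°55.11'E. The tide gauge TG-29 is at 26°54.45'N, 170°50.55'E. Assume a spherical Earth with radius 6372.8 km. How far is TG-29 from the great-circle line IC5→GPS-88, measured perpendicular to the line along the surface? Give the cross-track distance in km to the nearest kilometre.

2065 km

IC5: φ = +47.57700°, λ = -162.93417°
GPS-88: φ = +35.15633°, λ = +0.91850°
TG-29: φ = +26.90750°, λ = +170.84250°
δ₁₃ = central angle IC5→TG-29 = 0.508002 rad  (haversine)
θ₁₃ = bearing IC5→TG-29 = 234.101°,  θ₁₂ = bearing IC5→GPS-88 = 13.217°
dₓₜ = R·arcsin(sin δ₁₃ · sin(θ₁₃ − θ₁₂)) = 6372.8·arcsin(0.48643·sin(220.884°)) = -2064.941 km
|dₓₜ| = 2064.941 km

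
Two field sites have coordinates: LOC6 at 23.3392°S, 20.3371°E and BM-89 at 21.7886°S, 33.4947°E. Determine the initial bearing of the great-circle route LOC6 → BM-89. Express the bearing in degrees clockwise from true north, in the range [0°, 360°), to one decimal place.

Δλ = 13.1576°
y = sin Δλ · cos φ₂ = 0.211368
x = cos φ₁ sin φ₂ − sin φ₁ cos φ₂ cos Δλ = 0.017402
θ = atan2(y, x) = 85.2934° → 85.2934° (mod 360°)

85.3°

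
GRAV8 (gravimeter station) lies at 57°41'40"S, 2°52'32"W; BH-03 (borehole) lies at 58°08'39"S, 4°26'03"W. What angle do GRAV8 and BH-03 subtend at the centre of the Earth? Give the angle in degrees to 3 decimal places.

0.942°

GRAV8: φ = -57.69444°, λ = -2.87556°
BH-03: φ = -58.14417°, λ = -4.43417°
Δφ = -0.4497°,  Δλ = -1.5586°
a = sin²(Δφ/2) + cos φ₁ cos φ₂ sin²(Δλ/2) = 0.000068
c = 2·arcsin(√a) = 0.016442 rad = 0.9420°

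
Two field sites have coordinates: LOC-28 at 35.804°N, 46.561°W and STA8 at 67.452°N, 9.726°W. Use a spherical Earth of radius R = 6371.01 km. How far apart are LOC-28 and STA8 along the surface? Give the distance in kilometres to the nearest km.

4213 km

Δφ = 31.6480°,  Δλ = 36.8350°
a = sin²(Δφ/2) + cos φ₁ cos φ₂ sin²(Δλ/2) = 0.105399
c = 2·arcsin(√a) = 0.661287 rad = 37.8889°
d = R·c = 6371.01 × 0.661287 = 4213.1 km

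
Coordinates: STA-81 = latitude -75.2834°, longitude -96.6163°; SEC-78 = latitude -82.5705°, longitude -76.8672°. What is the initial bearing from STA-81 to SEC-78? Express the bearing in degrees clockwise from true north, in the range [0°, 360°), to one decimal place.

162.0°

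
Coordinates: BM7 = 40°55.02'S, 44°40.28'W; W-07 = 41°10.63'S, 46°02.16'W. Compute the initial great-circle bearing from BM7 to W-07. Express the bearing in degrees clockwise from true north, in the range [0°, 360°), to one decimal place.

255.4°

BM7: φ = -40.91700°, λ = -44.67133°
W-07: φ = -41.17717°, λ = -46.03600°
Δλ = -1.3647°
y = sin Δλ · cos φ₂ = -0.017926
x = cos φ₁ sin φ₂ − sin φ₁ cos φ₂ cos Δλ = -0.004681
θ = atan2(y, x) = -104.6339° → 255.3661° (mod 360°)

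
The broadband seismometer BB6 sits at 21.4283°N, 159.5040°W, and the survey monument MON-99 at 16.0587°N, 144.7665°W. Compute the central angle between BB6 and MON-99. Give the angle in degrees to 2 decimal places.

Δφ = -5.3696°,  Δλ = 14.7375°
a = sin²(Δφ/2) + cos φ₁ cos φ₂ sin²(Δλ/2) = 0.016909
c = 2·arcsin(√a) = 0.260807 rad = 14.9431°

14.94°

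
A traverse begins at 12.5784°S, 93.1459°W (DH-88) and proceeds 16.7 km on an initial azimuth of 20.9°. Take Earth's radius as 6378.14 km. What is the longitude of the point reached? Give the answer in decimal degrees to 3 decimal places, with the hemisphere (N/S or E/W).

93.091°W

δ = d/R = 16.7/6378.14 = 0.002618 rad
φ₂ = arcsin(sin φ₁ cos δ + cos φ₁ sin δ cos θ)
   = arcsin(-0.21778·1.00000 + 0.97600·0.00262·0.93420) = -12.43825°
λ₂ = λ₁ + atan2(sin θ sin δ cos φ₁, cos δ − sin φ₁ sin φ₂) = -93.09110°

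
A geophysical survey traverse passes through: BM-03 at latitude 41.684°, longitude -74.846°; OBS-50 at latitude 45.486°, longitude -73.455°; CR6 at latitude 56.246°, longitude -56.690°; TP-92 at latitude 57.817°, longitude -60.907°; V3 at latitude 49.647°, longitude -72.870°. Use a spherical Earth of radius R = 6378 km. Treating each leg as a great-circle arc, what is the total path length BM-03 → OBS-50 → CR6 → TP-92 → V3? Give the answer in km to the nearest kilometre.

BM-03→OBS-50: c = 0.068645 rad, d = 437.82 km
OBS-50→CR6: c = 0.262051 rad, d = 1671.36 km
CR6→TP-92: c = 0.048524 rad, d = 309.49 km
TP-92→V3: c = 0.188103 rad, d = 1199.72 km
Total = 437.82 + 1671.36 + 309.49 + 1199.72 = 3618.39 km

3618 km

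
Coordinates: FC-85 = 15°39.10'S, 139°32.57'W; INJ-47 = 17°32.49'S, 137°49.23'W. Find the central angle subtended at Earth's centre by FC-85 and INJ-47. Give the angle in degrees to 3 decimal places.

2.509°

FC-85: φ = -15.65167°, λ = -139.54283°
INJ-47: φ = -17.54150°, λ = -137.82050°
Δφ = -1.8898°,  Δλ = 1.7223°
a = sin²(Δφ/2) + cos φ₁ cos φ₂ sin²(Δλ/2) = 0.000479
c = 2·arcsin(√a) = 0.043792 rad = 2.5091°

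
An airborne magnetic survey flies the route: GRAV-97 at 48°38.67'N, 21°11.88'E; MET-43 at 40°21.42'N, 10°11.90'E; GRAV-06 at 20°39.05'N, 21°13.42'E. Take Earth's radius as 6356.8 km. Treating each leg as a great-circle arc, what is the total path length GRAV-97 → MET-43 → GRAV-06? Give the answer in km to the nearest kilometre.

GRAV-97: φ = +48.64450°, λ = +21.19800°
MET-43: φ = +40.35700°, λ = +10.19833°
GRAV-06: φ = +20.65083°, λ = +21.22367°
GRAV-97→MET-43: c = 0.198785 rad, d = 1263.64 km
MET-43→GRAV-06: c = 0.381054 rad, d = 2422.29 km
Total = 1263.64 + 2422.29 = 3685.92 km

3686 km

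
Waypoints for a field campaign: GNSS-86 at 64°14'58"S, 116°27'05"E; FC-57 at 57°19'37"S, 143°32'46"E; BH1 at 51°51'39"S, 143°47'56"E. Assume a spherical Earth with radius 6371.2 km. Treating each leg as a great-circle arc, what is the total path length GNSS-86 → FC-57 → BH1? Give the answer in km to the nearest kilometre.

2250 km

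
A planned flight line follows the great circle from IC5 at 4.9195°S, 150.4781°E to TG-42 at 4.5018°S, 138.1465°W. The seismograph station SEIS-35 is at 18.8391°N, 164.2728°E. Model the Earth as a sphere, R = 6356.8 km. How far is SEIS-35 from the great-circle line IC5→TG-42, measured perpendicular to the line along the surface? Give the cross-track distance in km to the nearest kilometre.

2700 km

δ₁₃ = central angle IC5→SEIS-35 = 0.477703 rad  (haversine)
θ₁₃ = bearing IC5→SEIS-35 = 29.397°,  θ₁₂ = bearing IC5→TG-42 = 93.084°
dₓₜ = R·arcsin(sin δ₁₃ · sin(θ₁₃ − θ₁₂)) = 6356.8·arcsin(0.45974·sin(-63.687°)) = -2700.126 km
|dₓₜ| = 2700.126 km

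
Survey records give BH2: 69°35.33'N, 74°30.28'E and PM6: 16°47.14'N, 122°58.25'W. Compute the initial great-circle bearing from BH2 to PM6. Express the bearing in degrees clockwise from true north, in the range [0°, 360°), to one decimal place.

16.7°

BH2: φ = +69.58883°, λ = +74.50467°
PM6: φ = +16.78567°, λ = -122.97083°
Δλ = 162.5245°
y = sin Δλ · cos φ₂ = 0.287503
x = cos φ₁ sin φ₂ − sin φ₁ cos φ₂ cos Δλ = 0.956585
θ = atan2(y, x) = 16.7282° → 16.7282° (mod 360°)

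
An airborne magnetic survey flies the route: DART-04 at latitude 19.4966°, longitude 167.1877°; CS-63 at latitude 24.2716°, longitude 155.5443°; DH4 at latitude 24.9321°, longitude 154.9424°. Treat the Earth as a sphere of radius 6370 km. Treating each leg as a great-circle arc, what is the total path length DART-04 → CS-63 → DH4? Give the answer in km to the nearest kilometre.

1408 km

DART-04→CS-63: c = 0.206051 rad, d = 1312.55 km
CS-63→DH4: c = 0.014971 rad, d = 95.36 km
Total = 1312.55 + 95.36 = 1407.91 km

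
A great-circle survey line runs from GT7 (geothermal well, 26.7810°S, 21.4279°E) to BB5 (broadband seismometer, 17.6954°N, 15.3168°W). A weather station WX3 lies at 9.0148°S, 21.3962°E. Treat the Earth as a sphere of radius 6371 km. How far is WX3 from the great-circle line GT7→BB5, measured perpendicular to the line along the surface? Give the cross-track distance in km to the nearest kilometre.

δ₁₃ = central angle GT7→WX3 = 0.310079 rad  (haversine)
θ₁₃ = bearing GT7→WX3 = 359.897°,  θ₁₂ = bearing GT7→BB5 = 317.193°
dₓₜ = R·arcsin(sin δ₁₃ · sin(θ₁₃ − θ₁₂)) = 6371·arcsin(0.30513·sin(42.705°)) = 1328.065 km
|dₓₜ| = 1328.065 km

1328 km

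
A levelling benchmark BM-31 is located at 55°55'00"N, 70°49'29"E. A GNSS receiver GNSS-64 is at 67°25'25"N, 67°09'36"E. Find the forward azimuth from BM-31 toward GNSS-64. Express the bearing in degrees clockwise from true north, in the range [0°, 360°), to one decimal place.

353.0°

BM-31: φ = +55.91667°, λ = +70.82472°
GNSS-64: φ = +67.42361°, λ = +67.16000°
Δλ = -3.6647°
y = sin Δλ · cos φ₂ = -0.024539
x = cos φ₁ sin φ₂ − sin φ₁ cos φ₂ cos Δλ = 0.200137
θ = atan2(y, x) = -6.9902° → 353.0098° (mod 360°)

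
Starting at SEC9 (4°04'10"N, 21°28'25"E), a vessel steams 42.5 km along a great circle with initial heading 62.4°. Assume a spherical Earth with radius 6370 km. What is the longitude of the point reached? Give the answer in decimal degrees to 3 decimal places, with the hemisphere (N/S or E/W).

SEC9: φ = +4.06944°, λ = +21.47361°
δ = d/R = 42.5/6370 = 0.006672 rad
φ₂ = arcsin(sin φ₁ cos δ + cos φ₁ sin δ cos θ)
   = arcsin(0.07097·0.99998 + 0.99748·0.00667·0.46330) = 4.24648°
λ₂ = λ₁ + atan2(sin θ sin δ cos φ₁, cos δ − sin φ₁ sin φ₂) = 21.81331°

21.813°E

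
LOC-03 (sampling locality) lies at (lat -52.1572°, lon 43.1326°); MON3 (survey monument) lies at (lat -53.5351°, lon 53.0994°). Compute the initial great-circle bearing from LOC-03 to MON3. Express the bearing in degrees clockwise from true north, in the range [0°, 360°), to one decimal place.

106.8°

Δλ = 9.9668°
y = sin Δλ · cos φ₂ = 0.102865
x = cos φ₁ sin φ₂ − sin φ₁ cos φ₂ cos Δλ = -0.031130
θ = atan2(y, x) = 106.8372° → 106.8372° (mod 360°)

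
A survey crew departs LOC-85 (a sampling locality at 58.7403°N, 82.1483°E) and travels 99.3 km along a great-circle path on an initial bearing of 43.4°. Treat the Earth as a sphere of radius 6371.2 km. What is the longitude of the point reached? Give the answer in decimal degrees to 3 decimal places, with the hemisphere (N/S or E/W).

83.353°E

δ = d/R = 99.3/6371.2 = 0.015586 rad
φ₂ = arcsin(sin φ₁ cos δ + cos φ₁ sin δ cos θ)
   = arcsin(0.85482·0.99988 + 0.51892·0.01559·0.72657) = 59.38360°
λ₂ = λ₁ + atan2(sin θ sin δ cos φ₁, cos δ − sin φ₁ sin φ₂) = 83.35310°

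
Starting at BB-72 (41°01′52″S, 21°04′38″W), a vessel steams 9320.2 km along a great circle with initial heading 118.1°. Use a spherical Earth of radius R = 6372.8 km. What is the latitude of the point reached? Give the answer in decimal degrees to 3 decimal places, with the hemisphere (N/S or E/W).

BB-72: φ = -41.03111°, λ = -21.07722°
δ = d/R = 9320.2/6372.8 = 1.462497 rad
φ₂ = arcsin(sin φ₁ cos δ + cos φ₁ sin δ cos θ)
   = arcsin(-0.65647·0.10809 + 0.75435·0.99414·-0.47101) = -25.09903°
λ₂ = λ₁ + atan2(sin θ sin δ cos φ₁, cos δ − sin φ₁ sin φ₂) = 83.36518°

25.099°S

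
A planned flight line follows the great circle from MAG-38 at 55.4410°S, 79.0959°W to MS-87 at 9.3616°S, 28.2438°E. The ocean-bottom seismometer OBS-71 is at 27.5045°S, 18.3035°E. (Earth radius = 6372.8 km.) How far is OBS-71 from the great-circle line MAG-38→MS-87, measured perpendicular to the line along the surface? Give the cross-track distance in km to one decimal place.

δ₁₃ = central angle MAG-38→OBS-71 = 1.249781 rad  (haversine)
θ₁₃ = bearing MAG-38→OBS-71 = 112.037°,  θ₁₂ = bearing MAG-38→MS-87 = 109.550°
dₓₜ = R·arcsin(sin δ₁₃ · sin(θ₁₃ − θ₁₂)) = 6372.8·arcsin(0.94892·sin(2.487°)) = 262.500 km
|dₓₜ| = 262.500 km

262.5 km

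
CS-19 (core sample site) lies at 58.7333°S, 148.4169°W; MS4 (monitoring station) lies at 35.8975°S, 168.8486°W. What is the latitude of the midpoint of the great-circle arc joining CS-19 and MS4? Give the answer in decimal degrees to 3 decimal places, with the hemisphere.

Bx = cos φ₂ cos Δλ = 0.759105,  By = cos φ₂ sin Δλ = -0.282787
φₘ = atan2(sin φ₁ + sin φ₂, √((cos φ₁ + Bx)² + By²)) = -47.74921°
λₘ = λ₁ + atan2(By, cos φ₁ + Bx) = -160.89266°

47.749°S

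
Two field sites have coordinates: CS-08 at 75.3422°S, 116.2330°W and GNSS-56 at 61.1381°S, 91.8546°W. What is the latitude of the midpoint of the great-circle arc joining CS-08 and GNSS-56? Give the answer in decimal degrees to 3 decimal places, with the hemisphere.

Bx = cos φ₂ cos Δλ = 0.439662,  By = cos φ₂ sin Δλ = 0.199240
φₘ = atan2(sin φ₁ + sin φ₂, √((cos φ₁ + Bx)² + By²)) = -68.64222°
λₘ = λ₁ + atan2(By, cos φ₁ + Bx) = -100.18646°

68.642°S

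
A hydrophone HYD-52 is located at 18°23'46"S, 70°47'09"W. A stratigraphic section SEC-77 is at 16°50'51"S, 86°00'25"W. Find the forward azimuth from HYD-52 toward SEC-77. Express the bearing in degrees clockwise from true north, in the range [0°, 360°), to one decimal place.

HYD-52: φ = -18.39611°, λ = -70.78583°
SEC-77: φ = -16.84750°, λ = -86.00694°
Δλ = -15.2211°
y = sin Δλ · cos φ₂ = -0.251276
x = cos φ₁ sin φ₂ − sin φ₁ cos φ₂ cos Δλ = 0.016429
θ = atan2(y, x) = -86.2591° → 273.7409° (mod 360°)

273.7°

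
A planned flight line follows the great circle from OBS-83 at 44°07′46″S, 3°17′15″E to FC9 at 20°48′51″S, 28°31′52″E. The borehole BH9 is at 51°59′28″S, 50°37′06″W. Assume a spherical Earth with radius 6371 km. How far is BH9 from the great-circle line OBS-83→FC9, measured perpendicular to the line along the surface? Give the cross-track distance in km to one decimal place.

506.2 km

OBS-83: φ = -44.12944°, λ = +3.28750°
FC9: φ = -20.81417°, λ = +28.53111°
BH9: φ = -51.99111°, λ = -50.61833°
δ₁₃ = central angle OBS-83→BH9 = 0.628358 rad  (haversine)
θ₁₃ = bearing OBS-83→BH9 = 237.832°,  θ₁₂ = bearing OBS-83→FC9 = 50.072°
dₓₜ = R·arcsin(sin δ₁₃ · sin(θ₁₃ − θ₁₂)) = 6371·arcsin(0.58782·sin(187.760°)) = -506.189 km
|dₓₜ| = 506.189 km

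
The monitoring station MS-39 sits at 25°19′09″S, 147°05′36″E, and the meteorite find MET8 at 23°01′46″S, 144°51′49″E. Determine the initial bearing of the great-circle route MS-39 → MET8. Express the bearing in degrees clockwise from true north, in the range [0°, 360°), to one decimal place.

317.9°

MS-39: φ = -25.31917°, λ = +147.09333°
MET8: φ = -23.02944°, λ = +144.86361°
Δλ = -2.2297°
y = sin Δλ · cos φ₂ = -0.035806
x = cos φ₁ sin φ₂ − sin φ₁ cos φ₂ cos Δλ = 0.039655
θ = atan2(y, x) = -42.0800° → 317.9200° (mod 360°)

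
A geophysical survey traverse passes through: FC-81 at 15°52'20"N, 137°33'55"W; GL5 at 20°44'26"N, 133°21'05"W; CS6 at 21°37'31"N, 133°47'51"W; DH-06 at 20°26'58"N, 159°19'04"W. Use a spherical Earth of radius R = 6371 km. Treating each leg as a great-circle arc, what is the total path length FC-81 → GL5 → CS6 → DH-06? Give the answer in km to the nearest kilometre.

FC-81: φ = +15.87222°, λ = -137.56528°
GL5: φ = +20.74056°, λ = -133.35139°
CS6: φ = +21.62528°, λ = -133.79750°
DH-06: φ = +20.44944°, λ = -159.31778°
FC-81→GL5: c = 0.109959 rad, d = 700.55 km
GL5→CS6: c = 0.017063 rad, d = 108.71 km
CS6→DH-06: c = 0.415770 rad, d = 2648.87 km
Total = 700.55 + 108.71 + 2648.87 = 3458.13 km

3458 km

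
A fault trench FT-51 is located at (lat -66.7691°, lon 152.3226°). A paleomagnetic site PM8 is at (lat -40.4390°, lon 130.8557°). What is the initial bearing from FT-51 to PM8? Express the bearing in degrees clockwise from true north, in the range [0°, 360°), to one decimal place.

324.8°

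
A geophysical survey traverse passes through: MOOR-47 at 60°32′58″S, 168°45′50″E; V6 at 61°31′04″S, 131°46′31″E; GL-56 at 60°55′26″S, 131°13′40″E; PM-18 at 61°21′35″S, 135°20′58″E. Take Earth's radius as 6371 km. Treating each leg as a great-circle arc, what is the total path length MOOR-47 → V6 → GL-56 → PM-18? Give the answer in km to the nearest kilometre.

MOOR-47: φ = -60.54944°, λ = +168.76389°
V6: φ = -61.51778°, λ = +131.77528°
GL-56: φ = -60.92389°, λ = +131.22778°
PM-18: φ = -61.35972°, λ = +135.34944°
MOOR-47→V6: c = 0.308892 rad, d = 1967.95 km
V6→GL-56: c = 0.011340 rad, d = 72.25 km
GL-56→PM-18: c = 0.035537 rad, d = 226.40 km
Total = 1967.95 + 72.25 + 226.40 = 2266.60 km

2267 km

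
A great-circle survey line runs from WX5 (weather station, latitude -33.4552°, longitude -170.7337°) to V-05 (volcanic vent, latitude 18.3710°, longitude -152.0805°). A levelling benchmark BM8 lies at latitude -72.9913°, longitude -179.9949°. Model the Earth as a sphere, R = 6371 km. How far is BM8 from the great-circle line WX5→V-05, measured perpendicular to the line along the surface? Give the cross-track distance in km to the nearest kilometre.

1241 km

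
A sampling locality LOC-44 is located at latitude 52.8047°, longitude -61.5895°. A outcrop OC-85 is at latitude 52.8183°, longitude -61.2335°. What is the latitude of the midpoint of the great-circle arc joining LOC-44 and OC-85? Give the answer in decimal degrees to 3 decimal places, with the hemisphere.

Bx = cos φ₂ cos Δλ = 0.604333,  By = cos φ₂ sin Δλ = 0.003755
φₘ = atan2(sin φ₁ + sin φ₂, √((cos φ₁ + Bx)² + By²)) = 52.81163°
λₘ = λ₁ + atan2(By, cos φ₁ + Bx) = -61.41153°

52.812°N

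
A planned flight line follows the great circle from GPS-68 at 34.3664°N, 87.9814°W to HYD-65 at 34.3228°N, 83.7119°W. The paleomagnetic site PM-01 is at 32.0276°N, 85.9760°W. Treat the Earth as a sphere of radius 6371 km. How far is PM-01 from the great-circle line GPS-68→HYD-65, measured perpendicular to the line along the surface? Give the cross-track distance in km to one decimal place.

259.8 km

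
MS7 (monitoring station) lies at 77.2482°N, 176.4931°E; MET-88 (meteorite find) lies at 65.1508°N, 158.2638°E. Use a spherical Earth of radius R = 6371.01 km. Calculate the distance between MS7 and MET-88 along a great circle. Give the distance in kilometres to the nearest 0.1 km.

Δφ = -12.0974°,  Δλ = -18.2293°
a = sin²(Δφ/2) + cos φ₁ cos φ₂ sin²(Δλ/2) = 0.013431
c = 2·arcsin(√a) = 0.232309 rad = 13.3103°
d = R·c = 6371.01 × 0.232309 = 1480.0 km

1480.0 km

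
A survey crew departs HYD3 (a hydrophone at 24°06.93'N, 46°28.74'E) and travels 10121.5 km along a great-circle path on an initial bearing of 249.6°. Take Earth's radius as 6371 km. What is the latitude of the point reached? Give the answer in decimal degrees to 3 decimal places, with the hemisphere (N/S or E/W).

18.990°S

HYD3: φ = +24.11550°, λ = +46.47900°
δ = d/R = 10121.5/6371 = 1.588683 rad
φ₂ = arcsin(sin φ₁ cos δ + cos φ₁ sin δ cos θ)
   = arcsin(0.40858·-0.01789 + 0.91272·0.99984·-0.34857) = -18.99022°
λ₂ = λ₁ + atan2(sin θ sin δ cos φ₁, cos δ − sin φ₁ sin φ₂) = -35.85908°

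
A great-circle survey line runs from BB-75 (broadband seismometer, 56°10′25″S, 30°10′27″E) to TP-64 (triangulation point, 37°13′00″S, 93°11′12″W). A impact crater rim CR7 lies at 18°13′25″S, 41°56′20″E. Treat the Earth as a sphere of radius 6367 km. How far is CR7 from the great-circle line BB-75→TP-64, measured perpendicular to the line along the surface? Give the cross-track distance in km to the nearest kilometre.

BB-75: φ = -56.17361°, λ = +30.17417°
TP-64: φ = -37.21667°, λ = -93.18667°
CR7: φ = -18.22361°, λ = +41.93889°
δ₁₃ = central angle BB-75→CR7 = 0.680211 rad  (haversine)
θ₁₃ = bearing BB-75→CR7 = 17.934°,  θ₁₂ = bearing BB-75→TP-64 = 223.517°
dₓₜ = R·arcsin(sin δ₁₃ · sin(θ₁₃ − θ₁₂)) = 6367·arcsin(0.62896·sin(-205.583°)) = 1751.252 km
|dₓₜ| = 1751.252 km

1751 km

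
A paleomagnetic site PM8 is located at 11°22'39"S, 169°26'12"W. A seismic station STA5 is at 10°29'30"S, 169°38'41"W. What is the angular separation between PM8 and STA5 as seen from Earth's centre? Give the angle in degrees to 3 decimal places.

0.909°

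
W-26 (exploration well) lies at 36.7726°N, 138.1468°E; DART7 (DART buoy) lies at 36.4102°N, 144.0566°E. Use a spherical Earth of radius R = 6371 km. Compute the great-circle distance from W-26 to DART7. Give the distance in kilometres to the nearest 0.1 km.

529.1 km

Δφ = -0.3624°,  Δλ = 5.9098°
a = sin²(Δφ/2) + cos φ₁ cos φ₂ sin²(Δλ/2) = 0.001723
c = 2·arcsin(√a) = 0.083044 rad = 4.7581°
d = R·c = 6371 × 0.083044 = 529.1 km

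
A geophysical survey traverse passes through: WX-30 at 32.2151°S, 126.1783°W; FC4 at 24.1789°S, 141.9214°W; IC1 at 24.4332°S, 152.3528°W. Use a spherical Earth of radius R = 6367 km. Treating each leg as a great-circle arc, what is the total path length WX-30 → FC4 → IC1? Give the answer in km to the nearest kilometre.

2835 km

WX-30→FC4: c = 0.279378 rad, d = 1778.80 km
FC4→IC1: c = 0.165944 rad, d = 1056.57 km
Total = 1778.80 + 1056.57 = 2835.37 km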